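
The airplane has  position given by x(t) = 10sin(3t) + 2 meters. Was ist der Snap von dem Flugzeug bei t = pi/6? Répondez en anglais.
Starting from position x(t) = 10·sin(3·t) + 2, we take 4 derivatives. The derivative of position gives velocity: v(t) = 30·cos(3·t). Taking d/dt of v(t), we find a(t) = -90·sin(3·t). Taking d/dt of a(t), we find j(t) = -270·cos(3·t). The derivative of jerk gives snap: s(t) = 810·sin(3·t). Using s(t) = 810·sin(3·t) and substituting t = pi/6, we find s = 810.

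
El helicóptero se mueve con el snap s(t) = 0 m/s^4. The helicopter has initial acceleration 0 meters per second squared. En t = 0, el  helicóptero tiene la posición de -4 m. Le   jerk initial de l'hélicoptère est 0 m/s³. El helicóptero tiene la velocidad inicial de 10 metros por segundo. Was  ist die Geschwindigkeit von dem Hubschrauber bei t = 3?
Wir müssen die Stammfunktion unserer Gleichung für den Snap s(t) = 0 3-mal finden. Das Integral von dem Snap ist der Ruck. Mit j(0) = 0 erhalten wir j(t) = 0. Das Integral von dem Ruck, mit a(0) = 0, ergibt die Beschleunigung: a(t) = 0. Das Integral von der Beschleunigung ist die Geschwindigkeit. Mit v(0) = 10 erhalten wir v(t) = 10. Wir haben die Geschwindigkeit v(t) = 10. Durch Einsetzen von t = 3: v(3) = 10.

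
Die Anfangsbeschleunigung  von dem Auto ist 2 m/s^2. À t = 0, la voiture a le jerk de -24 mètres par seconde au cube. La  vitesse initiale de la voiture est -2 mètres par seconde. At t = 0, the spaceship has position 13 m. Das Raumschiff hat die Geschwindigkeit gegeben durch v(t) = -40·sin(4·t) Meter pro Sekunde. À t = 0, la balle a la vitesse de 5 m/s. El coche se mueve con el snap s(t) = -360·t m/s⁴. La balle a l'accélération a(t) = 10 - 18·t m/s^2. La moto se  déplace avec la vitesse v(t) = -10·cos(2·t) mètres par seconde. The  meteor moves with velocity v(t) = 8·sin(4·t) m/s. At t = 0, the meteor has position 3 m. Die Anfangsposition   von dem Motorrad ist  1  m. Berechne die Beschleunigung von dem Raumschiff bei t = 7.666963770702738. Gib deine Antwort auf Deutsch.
Wir müssen unsere Gleichung für die Geschwindigkeit v(t) = -40·sin(4·t) 1-mal ableiten. Mit d/dt von v(t) finden wir a(t) = -160·cos(4·t). Mit a(t) = -160·cos(4·t) und Einsetzen von t = 7.666963770702738, finden wir a = -117.280332752494.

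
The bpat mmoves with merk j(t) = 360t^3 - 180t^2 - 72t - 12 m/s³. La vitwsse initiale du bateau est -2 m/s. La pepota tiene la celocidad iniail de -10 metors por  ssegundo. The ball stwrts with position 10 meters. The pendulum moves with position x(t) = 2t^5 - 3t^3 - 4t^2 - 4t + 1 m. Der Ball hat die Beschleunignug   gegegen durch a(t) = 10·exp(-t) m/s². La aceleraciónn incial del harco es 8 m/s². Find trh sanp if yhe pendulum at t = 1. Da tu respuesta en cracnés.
Pour résoudre ceci, nous devons prendre 4 dérivées de notre équation de la position x(t) = 2·t^5 - 3·t^3 - 4·t^2 - 4·t + 1. En prenant d/dt de x(t), nous trouvons v(t) = 10·t^4 - 9·t^2 - 8·t - 4. En prenant d/dt de v(t), nous trouvons a(t) = 40·t^3 - 18·t - 8. En prenant d/dt de a(t), nous trouvons j(t) = 120·t^2 - 18. La dérivée du jerk donne le snap: s(t) = 240·t. Nous avons le snap s(t) = 240·t. En substituant t = 1: s(1) = 240.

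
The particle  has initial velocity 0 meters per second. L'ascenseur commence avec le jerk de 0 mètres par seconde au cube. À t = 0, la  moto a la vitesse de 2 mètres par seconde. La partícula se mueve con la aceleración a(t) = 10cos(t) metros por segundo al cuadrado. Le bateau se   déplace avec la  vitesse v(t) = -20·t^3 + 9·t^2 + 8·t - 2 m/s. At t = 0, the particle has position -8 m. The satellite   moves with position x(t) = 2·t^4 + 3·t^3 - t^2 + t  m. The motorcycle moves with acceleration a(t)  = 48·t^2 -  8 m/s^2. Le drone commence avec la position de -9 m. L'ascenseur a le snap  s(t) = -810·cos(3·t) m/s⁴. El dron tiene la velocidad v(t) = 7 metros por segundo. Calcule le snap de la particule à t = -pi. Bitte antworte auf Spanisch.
Debemos derivar nuestra ecuación de la aceleración a(t) = 10·cos(t) 2 veces. Derivando la aceleración, obtenemos la sacudida: j(t) = -10·sin(t). Derivando la sacudida, obtenemos el snap: s(t) = -10·cos(t). Usando s(t) = -10·cos(t) y sustituyendo t = -pi, encontramos s = 10.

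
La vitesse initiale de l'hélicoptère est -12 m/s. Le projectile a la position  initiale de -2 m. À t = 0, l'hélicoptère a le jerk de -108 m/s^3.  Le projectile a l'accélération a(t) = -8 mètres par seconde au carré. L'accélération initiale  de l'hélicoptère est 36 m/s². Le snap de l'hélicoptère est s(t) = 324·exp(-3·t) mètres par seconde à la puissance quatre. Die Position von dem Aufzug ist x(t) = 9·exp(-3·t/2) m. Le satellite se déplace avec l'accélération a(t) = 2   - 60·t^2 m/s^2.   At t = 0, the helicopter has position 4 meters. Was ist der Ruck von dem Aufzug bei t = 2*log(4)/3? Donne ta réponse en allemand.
Ausgehend von der Position x(t) = 9·exp(-3·t/2), nehmen wir 3 Ableitungen. Die Ableitung von der Position ergibt die Geschwindigkeit: v(t) = -27·exp(-3·t/2)/2. Die Ableitung von der Geschwindigkeit ergibt die Beschleunigung: a(t) = 81·exp(-3·t/2)/4. Die Ableitung von der Beschleunigung ergibt den Ruck: j(t) = -243·exp(-3·t/2)/8. Aus der Gleichung für den Ruck j(t) = -243·exp(-3·t/2)/8, setzen wir t = 2*log(4)/3 ein und erhalten j = -243/32.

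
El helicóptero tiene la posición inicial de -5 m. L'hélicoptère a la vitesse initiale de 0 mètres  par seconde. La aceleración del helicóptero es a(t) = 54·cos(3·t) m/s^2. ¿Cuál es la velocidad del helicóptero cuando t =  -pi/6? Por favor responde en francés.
Nous devons intégrer notre équation de l'accélération a(t) = 54·cos(3·t) 1 fois. La primitive de l'accélération est la vitesse. En utilisant v(0) = 0, nous obtenons v(t) = 18·sin(3·t). Nous avons la vitesse v(t) = 18·sin(3·t). En substituant t = -pi/6: v(-pi/6) = -18.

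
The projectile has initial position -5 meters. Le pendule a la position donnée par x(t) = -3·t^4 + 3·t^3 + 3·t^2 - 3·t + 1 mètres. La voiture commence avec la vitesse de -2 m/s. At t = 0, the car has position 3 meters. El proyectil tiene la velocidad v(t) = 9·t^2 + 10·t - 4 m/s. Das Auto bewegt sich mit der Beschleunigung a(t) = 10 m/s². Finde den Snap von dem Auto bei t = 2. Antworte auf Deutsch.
Um dies zu lösen, müssen wir 2 Ableitungen unserer Gleichung für die Beschleunigung a(t) = 10 nehmen. Durch Ableiten von der Beschleunigung erhalten wir den Ruck: j(t) = 0. Mit d/dt von j(t) finden wir s(t) = 0. Wir haben den Snap s(t) = 0. Durch Einsetzen von t = 2: s(2) = 0.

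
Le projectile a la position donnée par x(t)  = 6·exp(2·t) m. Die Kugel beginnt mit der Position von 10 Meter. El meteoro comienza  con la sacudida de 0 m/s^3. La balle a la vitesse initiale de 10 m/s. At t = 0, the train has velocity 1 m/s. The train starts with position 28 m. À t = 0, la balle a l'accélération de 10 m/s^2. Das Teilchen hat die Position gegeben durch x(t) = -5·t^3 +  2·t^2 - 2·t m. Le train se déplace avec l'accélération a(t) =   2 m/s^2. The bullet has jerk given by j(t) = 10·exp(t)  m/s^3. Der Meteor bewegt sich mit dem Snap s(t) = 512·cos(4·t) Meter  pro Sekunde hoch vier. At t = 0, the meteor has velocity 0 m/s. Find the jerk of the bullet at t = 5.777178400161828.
Using j(t) = 10·exp(t) and substituting t = 5.777178400161828, we find j = 3228.46959119018.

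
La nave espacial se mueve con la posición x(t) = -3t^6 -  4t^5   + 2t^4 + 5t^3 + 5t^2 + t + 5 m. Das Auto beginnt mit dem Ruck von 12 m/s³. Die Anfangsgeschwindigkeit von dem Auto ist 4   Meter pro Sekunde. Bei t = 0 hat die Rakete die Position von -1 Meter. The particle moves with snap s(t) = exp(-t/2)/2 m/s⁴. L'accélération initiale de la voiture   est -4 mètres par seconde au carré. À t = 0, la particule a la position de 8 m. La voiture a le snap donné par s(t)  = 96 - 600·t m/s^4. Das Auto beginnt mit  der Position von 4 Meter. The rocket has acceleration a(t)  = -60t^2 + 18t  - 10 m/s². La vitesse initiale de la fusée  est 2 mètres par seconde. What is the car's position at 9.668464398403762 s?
Starting from snap s(t) = 96 - 600·t, we take 4 antiderivatives. Finding the integral of s(t) and using j(0) = 12: j(t) = -300·t^2 + 96·t + 12. Finding the integral of j(t) and using a(0) = -4: a(t) = -100·t^3 + 48·t^2 + 12·t - 4. Finding the integral of a(t) and using v(0) = 4: v(t) = -25·t^4 + 16·t^3 + 6·t^2 - 4·t + 4. Integrating velocity and using the initial condition x(0) = 4, we get x(t) = -5·t^5 + 4·t^4 + 2·t^3 - 2·t^2 + 4·t + 4. From the given position equation x(t) = -5·t^5 + 4·t^4 + 2·t^3 - 2·t^2 + 4·t + 4, we substitute t = 9.668464398403762 to get x = -385815.925260095.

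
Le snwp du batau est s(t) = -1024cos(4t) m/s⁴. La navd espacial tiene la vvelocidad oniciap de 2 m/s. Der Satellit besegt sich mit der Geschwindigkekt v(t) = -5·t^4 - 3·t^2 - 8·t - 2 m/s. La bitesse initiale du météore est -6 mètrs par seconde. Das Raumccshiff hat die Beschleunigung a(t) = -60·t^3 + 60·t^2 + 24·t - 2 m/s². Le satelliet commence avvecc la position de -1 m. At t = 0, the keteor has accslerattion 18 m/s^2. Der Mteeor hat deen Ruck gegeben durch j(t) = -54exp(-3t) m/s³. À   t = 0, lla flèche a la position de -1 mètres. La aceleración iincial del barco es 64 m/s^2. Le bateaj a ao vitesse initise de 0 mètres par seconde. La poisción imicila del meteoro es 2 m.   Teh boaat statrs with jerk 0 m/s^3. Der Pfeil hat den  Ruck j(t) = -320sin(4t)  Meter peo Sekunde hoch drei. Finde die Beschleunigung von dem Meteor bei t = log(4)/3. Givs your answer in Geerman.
Wir müssen unsere Gleichung für den Ruck j(t) = -54·exp(-3·t) 1-mal integrieren. Das Integral von dem Ruck ist die Beschleunigung. Mit a(0) = 18 erhalten wir a(t) = 18·exp(-3·t). Aus der Gleichung für die Beschleunigung a(t) = 18·exp(-3·t), setzen wir t = log(4)/3 ein und erhalten a = 9/2.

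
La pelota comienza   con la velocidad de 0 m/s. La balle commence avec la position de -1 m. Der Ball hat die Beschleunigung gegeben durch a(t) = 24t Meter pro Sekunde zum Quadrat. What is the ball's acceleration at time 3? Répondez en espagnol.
Tenemos la aceleración a(t) = 24·t. Sustituyendo t = 3: a(3) = 72.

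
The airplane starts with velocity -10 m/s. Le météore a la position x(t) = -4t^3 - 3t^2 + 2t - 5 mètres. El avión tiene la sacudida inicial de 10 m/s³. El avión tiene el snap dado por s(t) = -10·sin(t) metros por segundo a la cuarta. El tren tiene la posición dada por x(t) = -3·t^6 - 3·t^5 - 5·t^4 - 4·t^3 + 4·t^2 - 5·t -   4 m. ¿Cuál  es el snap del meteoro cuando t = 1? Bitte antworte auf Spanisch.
Partiendo de la posición x(t) = -4·t^3 - 3·t^2 + 2·t - 5, tomamos 4 derivadas. Derivando la posición, obtenemos la velocidad: v(t) = -12·t^2 - 6·t + 2. Tomando d/dt de v(t), encontramos a(t) = -24·t - 6. Tomando d/dt de a(t), encontramos j(t) = -24. La derivada de la sacudida da el snap: s(t) = 0. Usando s(t) = 0 y sustituyendo t = 1, encontramos s = 0.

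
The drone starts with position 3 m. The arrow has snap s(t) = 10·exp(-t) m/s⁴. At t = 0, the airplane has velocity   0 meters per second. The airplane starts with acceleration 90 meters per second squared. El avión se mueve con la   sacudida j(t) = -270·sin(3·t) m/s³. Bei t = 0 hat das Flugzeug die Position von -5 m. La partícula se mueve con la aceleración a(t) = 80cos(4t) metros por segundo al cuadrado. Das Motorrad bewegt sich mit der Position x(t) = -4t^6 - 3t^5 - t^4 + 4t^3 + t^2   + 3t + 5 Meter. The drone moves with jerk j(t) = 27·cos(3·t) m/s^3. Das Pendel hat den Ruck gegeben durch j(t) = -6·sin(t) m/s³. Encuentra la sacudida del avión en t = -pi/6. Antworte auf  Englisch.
Using j(t) = -270·sin(3·t) and substituting t = -pi/6, we find j = 270.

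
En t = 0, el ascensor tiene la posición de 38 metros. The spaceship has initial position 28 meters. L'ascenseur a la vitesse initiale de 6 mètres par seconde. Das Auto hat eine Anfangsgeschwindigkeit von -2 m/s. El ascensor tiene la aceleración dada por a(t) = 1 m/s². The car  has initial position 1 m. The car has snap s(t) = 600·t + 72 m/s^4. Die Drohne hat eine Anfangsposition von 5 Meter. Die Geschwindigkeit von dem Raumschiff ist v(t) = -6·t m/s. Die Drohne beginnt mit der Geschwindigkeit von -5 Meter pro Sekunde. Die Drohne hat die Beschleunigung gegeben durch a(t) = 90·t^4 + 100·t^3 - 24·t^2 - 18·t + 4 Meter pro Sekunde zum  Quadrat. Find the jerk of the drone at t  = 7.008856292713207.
Starting from acceleration a(t) = 90·t^4 + 100·t^3 - 24·t^2 - 18·t + 4, we take 1 derivative. The derivative of acceleration gives jerk: j(t) = 360·t^3 + 300·t^2 - 48·t - 18. Using j(t) = 360·t^3 + 300·t^2 - 48·t - 18 and substituting t = 7.008856292713207, we find j = 138332.063078412.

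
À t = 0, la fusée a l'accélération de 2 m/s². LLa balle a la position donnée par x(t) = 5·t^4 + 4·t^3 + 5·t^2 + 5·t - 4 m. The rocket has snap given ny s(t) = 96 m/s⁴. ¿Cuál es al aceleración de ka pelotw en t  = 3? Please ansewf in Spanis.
Partiendo de la posición x(t) = 5·t^4 + 4·t^3 + 5·t^2 + 5·t - 4, tomamos 2 derivadas. Tomando d/dt de x(t), encontramos v(t) = 20·t^3 + 12·t^2 + 10·t + 5. Tomando d/dt de v(t), encontramos a(t) = 60·t^2 + 24·t + 10. Usando a(t) = 60·t^2 + 24·t + 10 y sustituyendo t = 3, encontramos a = 622.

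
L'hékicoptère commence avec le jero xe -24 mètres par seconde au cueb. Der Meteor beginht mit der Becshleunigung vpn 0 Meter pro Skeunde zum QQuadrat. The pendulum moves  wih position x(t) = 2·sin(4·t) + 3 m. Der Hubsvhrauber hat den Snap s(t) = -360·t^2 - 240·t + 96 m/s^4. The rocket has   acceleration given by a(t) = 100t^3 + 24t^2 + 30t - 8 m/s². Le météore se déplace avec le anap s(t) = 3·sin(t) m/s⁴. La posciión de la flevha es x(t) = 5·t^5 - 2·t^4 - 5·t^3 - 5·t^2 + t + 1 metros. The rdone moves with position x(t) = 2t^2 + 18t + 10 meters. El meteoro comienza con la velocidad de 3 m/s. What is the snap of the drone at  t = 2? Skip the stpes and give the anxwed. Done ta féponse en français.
À t = 2, s = 0.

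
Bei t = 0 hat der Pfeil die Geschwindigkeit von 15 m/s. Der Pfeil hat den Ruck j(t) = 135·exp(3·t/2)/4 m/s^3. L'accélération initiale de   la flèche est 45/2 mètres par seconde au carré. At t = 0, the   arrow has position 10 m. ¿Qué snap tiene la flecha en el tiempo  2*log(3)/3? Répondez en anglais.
Starting from jerk j(t) = 135·exp(3·t/2)/4, we take 1 derivative. Differentiating jerk, we get snap: s(t) = 405·exp(3·t/2)/8. From the given snap equation s(t) = 405·exp(3·t/2)/8, we substitute t = 2*log(3)/3 to get s = 1215/8.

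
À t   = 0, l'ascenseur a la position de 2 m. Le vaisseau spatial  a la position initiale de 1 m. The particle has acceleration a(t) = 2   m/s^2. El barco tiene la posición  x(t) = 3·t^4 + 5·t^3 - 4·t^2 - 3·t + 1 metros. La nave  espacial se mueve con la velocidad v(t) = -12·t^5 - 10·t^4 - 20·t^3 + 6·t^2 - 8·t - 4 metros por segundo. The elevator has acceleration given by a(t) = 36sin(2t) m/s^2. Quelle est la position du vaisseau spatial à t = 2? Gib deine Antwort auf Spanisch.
Debemos encontrar la antiderivada de nuestra ecuación de la velocidad v(t) = -12·t^5 - 10·t^4 - 20·t^3 + 6·t^2 - 8·t - 4 1 vez. Integrando la velocidad y usando la condición inicial x(0) = 1, obtenemos x(t) = -2·t^6 - 2·t^5 - 5·t^4 + 2·t^3 - 4·t^2 - 4·t + 1. Usando x(t) = -2·t^6 - 2·t^5 - 5·t^4 + 2·t^3 - 4·t^2 - 4·t + 1 y sustituyendo t = 2, encontramos x = -279.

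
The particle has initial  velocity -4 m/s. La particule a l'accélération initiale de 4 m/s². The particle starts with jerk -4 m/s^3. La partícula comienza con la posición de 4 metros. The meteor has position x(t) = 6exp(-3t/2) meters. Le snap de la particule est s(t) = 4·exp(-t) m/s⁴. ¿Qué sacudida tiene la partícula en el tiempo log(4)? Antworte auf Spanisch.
Debemos encontrar la integral de nuestra ecuación del snap s(t) = 4·exp(-t) 1 vez. Integrando el snap y usando la condición inicial j(0) = -4, obtenemos j(t) = -4·exp(-t). De la ecuación de la sacudida j(t) = -4·exp(-t), sustituimos t = log(4) para obtener j = -1.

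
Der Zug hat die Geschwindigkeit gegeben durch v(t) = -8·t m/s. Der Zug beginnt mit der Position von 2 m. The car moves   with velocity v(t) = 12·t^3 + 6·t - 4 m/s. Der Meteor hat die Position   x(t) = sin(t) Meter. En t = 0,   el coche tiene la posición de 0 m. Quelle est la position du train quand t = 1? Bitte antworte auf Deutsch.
Wir müssen unsere Gleichung für die Geschwindigkeit v(t) = -8·t 1-mal integrieren. Mit ∫v(t)dt und Anwendung von x(0) = 2, finden wir x(t) = 2 - 4·t^2. Aus der Gleichung für die Position x(t) = 2 - 4·t^2, setzen wir t = 1 ein und erhalten x = -2.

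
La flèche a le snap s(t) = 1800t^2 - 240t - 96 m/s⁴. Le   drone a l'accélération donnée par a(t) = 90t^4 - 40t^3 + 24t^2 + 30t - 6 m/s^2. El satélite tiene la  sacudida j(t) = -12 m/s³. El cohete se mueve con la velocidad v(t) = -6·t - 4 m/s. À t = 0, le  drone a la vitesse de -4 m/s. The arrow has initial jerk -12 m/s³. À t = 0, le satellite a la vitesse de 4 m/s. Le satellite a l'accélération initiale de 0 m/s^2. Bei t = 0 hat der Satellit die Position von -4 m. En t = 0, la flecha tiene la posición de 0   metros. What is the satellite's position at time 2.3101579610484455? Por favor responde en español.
Partiendo de la sacudida j(t) = -12, tomamos 3 antiderivadas. Tomando ∫j(t)dt y aplicando a(0) = 0, encontramos a(t) = -12·t. La integral de la aceleración es la velocidad. Usando v(0) = 4, obtenemos v(t) = 4 - 6·t^2. La antiderivada de la velocidad es la posición. Usando x(0) = -4, obtenemos x(t) = -2·t^3 + 4·t - 4. Usando x(t) = -2·t^3 + 4·t - 4 y sustituyendo t = 2.3101579610484455, encontramos x = -19.4172078773482.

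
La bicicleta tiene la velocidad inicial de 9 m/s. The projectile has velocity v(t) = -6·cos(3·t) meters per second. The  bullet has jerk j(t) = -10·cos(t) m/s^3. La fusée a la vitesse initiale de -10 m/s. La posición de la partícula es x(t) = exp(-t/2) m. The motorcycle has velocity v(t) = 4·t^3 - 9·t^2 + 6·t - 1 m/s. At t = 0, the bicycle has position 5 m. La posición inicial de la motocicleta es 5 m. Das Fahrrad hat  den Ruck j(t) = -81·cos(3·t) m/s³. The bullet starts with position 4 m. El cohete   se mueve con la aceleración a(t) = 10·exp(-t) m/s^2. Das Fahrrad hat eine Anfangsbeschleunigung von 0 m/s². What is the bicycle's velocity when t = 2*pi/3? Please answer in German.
Ausgehend von dem Ruck j(t) = -81·cos(3·t), nehmen wir 2 Stammfunktionen. Durch Integration von dem Ruck und Verwendung der Anfangsbedingung a(0) = 0, erhalten wir a(t) = -27·sin(3·t). Mit ∫a(t)dt und Anwendung von v(0) = 9, finden wir v(t) = 9·cos(3·t). Aus der Gleichung für die Geschwindigkeit v(t) = 9·cos(3·t), setzen wir t = 2*pi/3 ein und erhalten v = 9.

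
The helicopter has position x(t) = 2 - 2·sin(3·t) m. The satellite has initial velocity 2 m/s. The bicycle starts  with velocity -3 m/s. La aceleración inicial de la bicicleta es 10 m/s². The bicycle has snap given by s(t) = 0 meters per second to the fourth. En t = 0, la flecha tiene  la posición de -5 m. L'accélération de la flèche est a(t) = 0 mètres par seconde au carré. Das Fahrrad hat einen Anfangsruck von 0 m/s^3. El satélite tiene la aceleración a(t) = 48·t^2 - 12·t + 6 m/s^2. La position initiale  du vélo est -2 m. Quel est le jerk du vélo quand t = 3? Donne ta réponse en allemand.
Wir müssen die Stammfunktion unserer Gleichung für den Snap s(t) = 0 1-mal finden. Durch Integration von dem Snap und Verwendung der Anfangsbedingung j(0) = 0, erhalten wir j(t) = 0. Aus der Gleichung für den Ruck j(t) = 0, setzen wir t = 3 ein und erhalten j = 0.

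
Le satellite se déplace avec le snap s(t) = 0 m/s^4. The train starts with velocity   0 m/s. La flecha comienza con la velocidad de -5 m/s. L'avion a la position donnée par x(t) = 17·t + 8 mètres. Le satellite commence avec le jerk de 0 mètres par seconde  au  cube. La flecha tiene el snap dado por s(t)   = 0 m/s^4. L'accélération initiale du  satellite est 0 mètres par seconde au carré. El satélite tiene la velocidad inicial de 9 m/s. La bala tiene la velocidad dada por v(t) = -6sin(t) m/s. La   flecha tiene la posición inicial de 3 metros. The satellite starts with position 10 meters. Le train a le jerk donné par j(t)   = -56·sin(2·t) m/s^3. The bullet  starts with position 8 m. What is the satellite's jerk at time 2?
Starting from snap s(t) = 0, we take 1 integral. The antiderivative of snap, with j(0) = 0, gives jerk: j(t) = 0. From the given jerk equation j(t) = 0, we substitute t = 2 to get j = 0.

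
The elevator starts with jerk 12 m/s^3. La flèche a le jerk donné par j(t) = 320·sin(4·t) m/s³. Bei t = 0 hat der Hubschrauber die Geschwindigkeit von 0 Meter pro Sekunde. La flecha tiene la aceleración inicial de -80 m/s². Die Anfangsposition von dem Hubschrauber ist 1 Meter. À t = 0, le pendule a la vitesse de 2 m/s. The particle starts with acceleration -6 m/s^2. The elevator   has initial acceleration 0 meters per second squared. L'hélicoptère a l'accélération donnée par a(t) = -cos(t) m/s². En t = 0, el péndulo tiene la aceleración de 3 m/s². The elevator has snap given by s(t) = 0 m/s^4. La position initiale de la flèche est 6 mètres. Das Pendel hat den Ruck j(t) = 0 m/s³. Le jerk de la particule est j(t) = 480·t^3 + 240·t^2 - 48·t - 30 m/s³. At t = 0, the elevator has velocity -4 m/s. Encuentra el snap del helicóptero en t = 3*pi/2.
Partiendo de la aceleración a(t) = -cos(t), tomamos 2 derivadas. Derivando la aceleración, obtenemos la sacudida: j(t) = sin(t). La derivada de la sacudida da el snap: s(t) = cos(t). Tenemos el snap s(t) = cos(t). Sustituyendo t = 3*pi/2: s(3*pi/2) = 0.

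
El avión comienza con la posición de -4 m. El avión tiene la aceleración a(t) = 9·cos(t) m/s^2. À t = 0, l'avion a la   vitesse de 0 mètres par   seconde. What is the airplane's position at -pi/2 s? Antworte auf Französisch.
Pour résoudre ceci, nous devons prendre 2 primitives de notre équation de l'accélération a(t) = 9·cos(t). En intégrant l'accélération et en utilisant la condition initiale v(0) = 0, nous obtenons v(t) = 9·sin(t). En intégrant la vitesse et en utilisant la condition initiale x(0) = -4, nous obtenons x(t) = 5 - 9·cos(t). En utilisant x(t) = 5 - 9·cos(t) et en substituant t = -pi/2, nous trouvons x = 5.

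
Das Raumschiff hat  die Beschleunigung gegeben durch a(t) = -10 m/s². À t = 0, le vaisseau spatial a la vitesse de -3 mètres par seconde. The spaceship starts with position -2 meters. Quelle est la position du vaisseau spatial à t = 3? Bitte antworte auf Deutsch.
Um dies zu lösen, müssen wir 2 Stammfunktionen unserer Gleichung für die Beschleunigung a(t) = -10 finden. Mit ∫a(t)dt und Anwendung von v(0) = -3, finden wir v(t) = -10·t - 3. Durch Integration von der Geschwindigkeit und Verwendung der Anfangsbedingung x(0) = -2, erhalten wir x(t) = -5·t^2 - 3·t - 2. Aus der Gleichung für die Position x(t) = -5·t^2 - 3·t - 2, setzen wir t = 3 ein und erhalten x = -56.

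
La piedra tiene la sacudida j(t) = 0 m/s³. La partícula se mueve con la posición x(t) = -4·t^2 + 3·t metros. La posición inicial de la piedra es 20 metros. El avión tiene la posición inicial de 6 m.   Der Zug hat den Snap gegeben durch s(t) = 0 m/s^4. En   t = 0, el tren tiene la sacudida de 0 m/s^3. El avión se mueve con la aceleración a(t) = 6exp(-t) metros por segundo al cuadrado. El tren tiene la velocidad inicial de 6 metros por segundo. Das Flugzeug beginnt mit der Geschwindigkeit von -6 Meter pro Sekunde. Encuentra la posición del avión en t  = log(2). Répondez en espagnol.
Necesitamos integrar nuestra ecuación de la aceleración a(t) = 6·exp(-t) 2 veces. Tomando ∫a(t)dt y aplicando v(0) = -6, encontramos v(t) = -6·exp(-t). Integrando la velocidad y usando la condición inicial x(0) = 6, obtenemos x(t) = 6·exp(-t). Tenemos la posición x(t) = 6·exp(-t). Sustituyendo t = log(2): x(log(2)) = 3.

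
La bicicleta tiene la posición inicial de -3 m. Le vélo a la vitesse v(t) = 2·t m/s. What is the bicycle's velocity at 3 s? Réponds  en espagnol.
De la ecuación de la velocidad v(t) = 2·t, sustituimos t = 3 para obtener v = 6.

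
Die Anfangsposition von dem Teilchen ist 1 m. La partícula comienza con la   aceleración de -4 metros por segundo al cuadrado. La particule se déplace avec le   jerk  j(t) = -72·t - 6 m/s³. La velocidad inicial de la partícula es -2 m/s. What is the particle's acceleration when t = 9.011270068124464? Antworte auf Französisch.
Nous devons trouver l'intégrale de notre équation du jerk j(t) = -72·t - 6 1 fois. En intégrant le jerk et en utilisant la condition initiale a(0) = -4, nous obtenons a(t) = -36·t^2 - 6·t - 4. De l'équation de l'accélération a(t) = -36·t^2 - 6·t - 4, nous substituons t = 9.011270068124464 pour obtenir a = -2981.37519707308.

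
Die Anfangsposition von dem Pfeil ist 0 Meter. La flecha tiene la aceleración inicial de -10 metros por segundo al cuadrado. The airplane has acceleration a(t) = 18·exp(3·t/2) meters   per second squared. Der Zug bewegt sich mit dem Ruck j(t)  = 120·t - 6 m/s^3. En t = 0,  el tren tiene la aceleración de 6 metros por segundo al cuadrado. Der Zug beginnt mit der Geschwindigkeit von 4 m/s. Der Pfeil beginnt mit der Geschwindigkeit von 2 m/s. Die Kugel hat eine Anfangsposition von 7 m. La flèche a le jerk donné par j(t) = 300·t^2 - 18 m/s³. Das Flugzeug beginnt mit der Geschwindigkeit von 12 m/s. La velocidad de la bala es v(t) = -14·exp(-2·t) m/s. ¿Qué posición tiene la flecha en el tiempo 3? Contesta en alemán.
Wir müssen die Stammfunktion unserer Gleichung für den Ruck j(t) = 300·t^2 - 18 3-mal finden. Durch Integration von dem Ruck und Verwendung der Anfangsbedingung a(0) = -10, erhalten wir a(t) = 100·t^3 - 18·t - 10. Das Integral von der Beschleunigung ist die Geschwindigkeit. Mit v(0) = 2 erhalten wir v(t) = 25·t^4 - 9·t^2 - 10·t + 2. Die Stammfunktion von der Geschwindigkeit ist die Position. Mit x(0) = 0 erhalten wir x(t) = 5·t^5 - 3·t^3 - 5·t^2 + 2·t. Aus der Gleichung für die Position x(t) = 5·t^5 - 3·t^3 - 5·t^2 + 2·t, setzen wir t = 3 ein und erhalten x = 1095.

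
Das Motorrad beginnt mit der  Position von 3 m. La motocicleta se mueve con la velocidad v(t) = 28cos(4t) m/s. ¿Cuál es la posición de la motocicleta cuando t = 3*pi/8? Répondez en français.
Nous devons intégrer notre équation de la vitesse v(t) = 28·cos(4·t) 1 fois. En prenant ∫v(t)dt et en appliquant x(0) = 3, nous trouvons x(t) = 7·sin(4·t) + 3. Nous avons la position x(t) = 7·sin(4·t) + 3. En substituant t = 3*pi/8: x(3*pi/8) = -4.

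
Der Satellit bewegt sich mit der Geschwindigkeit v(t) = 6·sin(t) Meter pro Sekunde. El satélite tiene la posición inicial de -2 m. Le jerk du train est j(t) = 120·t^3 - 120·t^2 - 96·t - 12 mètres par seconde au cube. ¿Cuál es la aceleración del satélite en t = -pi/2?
Partiendo de la velocidad v(t) = 6·sin(t), tomamos 1 derivada. La derivada de la velocidad da la aceleración: a(t) = 6·cos(t). De la ecuación de la aceleración a(t) = 6·cos(t), sustituimos t = -pi/2 para obtener a = 0.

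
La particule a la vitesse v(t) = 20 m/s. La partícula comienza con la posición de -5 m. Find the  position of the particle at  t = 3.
We need to integrate our velocity equation v(t) = 20 1 time. The antiderivative of velocity is position. Using x(0) = -5, we get x(t) = 20·t - 5. We have position x(t) = 20·t - 5. Substituting t = 3: x(3) = 55.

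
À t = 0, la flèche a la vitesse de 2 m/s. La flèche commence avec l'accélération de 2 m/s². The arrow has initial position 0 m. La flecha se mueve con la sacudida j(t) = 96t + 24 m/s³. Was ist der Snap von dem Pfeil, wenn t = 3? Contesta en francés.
Nous devons dériver notre équation du jerk j(t) = 96·t + 24 1 fois. En dérivant le jerk, nous obtenons le snap: s(t) = 96. De l'équation du snap s(t) = 96, nous substituons t = 3 pour obtenir s = 96.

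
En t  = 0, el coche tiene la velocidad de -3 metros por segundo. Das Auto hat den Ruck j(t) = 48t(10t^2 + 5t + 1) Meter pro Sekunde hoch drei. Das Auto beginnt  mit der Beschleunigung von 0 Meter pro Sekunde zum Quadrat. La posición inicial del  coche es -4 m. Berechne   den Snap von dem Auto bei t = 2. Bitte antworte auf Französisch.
Nous devons dériver notre équation du jerk j(t) = 48·t·(10·t^2 + 5·t + 1) 1 fois. La dérivée du jerk donne le snap: s(t) = 480·t^2 + 48·t·(20·t + 5) + 240·t + 48. De l'équation du snap s(t) = 480·t^2 + 48·t·(20·t + 5) + 240·t + 48, nous substituons t = 2 pour obtenir s = 6768.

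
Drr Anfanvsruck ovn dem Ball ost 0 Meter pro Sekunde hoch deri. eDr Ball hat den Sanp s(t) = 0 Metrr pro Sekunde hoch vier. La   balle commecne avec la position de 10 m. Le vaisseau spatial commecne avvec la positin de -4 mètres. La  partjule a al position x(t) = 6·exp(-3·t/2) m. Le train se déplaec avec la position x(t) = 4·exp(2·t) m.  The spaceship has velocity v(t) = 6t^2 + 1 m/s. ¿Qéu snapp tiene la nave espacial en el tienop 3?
Partiendo de la velocidad v(t) = 6·t^2 + 1, tomamos 3 derivadas. Derivando la velocidad, obtenemos la aceleración: a(t) = 12·t. Tomando d/dt de a(t), encontramos j(t) = 12. Tomando d/dt de j(t), encontramos s(t) = 0. De la ecuación del snap s(t) = 0, sustituimos t = 3 para obtener s = 0.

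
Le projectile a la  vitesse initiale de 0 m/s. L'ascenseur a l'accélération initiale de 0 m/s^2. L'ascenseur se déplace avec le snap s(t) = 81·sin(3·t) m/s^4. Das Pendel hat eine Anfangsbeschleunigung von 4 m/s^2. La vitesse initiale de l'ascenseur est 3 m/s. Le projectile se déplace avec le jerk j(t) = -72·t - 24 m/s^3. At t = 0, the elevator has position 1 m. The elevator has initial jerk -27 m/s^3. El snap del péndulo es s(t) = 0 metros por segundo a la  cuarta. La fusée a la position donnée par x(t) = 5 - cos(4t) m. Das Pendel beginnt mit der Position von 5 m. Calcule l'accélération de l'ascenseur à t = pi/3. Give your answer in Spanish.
Debemos encontrar la integral de nuestra ecuación del snap s(t) = 81·sin(3·t) 2 veces. Tomando ∫s(t)dt y aplicando j(0) = -27, encontramos j(t) = -27·cos(3·t). Tomando ∫j(t)dt y aplicando a(0) = 0, encontramos a(t) = -9·sin(3·t). De la ecuación de la aceleración a(t) = -9·sin(3·t), sustituimos t = pi/3 para obtener a = 0.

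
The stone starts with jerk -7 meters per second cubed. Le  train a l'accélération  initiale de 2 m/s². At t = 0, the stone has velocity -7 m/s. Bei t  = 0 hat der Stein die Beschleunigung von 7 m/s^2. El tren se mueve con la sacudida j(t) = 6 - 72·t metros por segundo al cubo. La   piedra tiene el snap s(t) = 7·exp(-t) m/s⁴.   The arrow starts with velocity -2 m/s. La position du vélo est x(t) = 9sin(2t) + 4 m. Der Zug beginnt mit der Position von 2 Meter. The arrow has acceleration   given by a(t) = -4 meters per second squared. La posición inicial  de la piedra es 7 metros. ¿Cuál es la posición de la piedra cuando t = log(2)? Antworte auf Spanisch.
Necesitamos integrar nuestra ecuación del snap s(t) = 7·exp(-t) 4 veces. Tomando ∫s(t)dt y aplicando j(0) = -7, encontramos j(t) = -7·exp(-t). La integral de la sacudida es la aceleración. Usando a(0) = 7, obtenemos a(t) = 7·exp(-t). Tomando ∫a(t)dt y aplicando v(0) = -7, encontramos v(t) = -7·exp(-t). Integrando la velocidad y usando la condición inicial x(0) = 7, obtenemos x(t) = 7·exp(-t). Tenemos la posición x(t) = 7·exp(-t). Sustituyendo t = log(2): x(log(2)) = 7/2.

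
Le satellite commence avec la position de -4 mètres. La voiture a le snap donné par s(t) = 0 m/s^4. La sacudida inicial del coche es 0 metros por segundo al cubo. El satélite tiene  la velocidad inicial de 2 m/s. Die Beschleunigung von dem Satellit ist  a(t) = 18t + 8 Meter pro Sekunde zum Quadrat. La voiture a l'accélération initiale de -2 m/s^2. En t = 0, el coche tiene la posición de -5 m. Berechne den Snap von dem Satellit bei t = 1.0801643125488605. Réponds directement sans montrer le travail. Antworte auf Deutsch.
Die Antwort ist 0.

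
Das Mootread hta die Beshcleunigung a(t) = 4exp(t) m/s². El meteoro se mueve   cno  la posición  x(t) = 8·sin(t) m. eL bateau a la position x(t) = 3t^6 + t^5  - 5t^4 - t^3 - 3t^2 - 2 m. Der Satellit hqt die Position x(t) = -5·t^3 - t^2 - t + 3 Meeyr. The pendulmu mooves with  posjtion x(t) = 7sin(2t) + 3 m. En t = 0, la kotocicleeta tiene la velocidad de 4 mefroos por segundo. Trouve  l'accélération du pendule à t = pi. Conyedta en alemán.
Ausgehend von der Position x(t) = 7·sin(2·t) + 3, nehmen wir 2 Ableitungen. Durch Ableiten von der Position erhalten wir die Geschwindigkeit: v(t) = 14·cos(2·t). Die Ableitung von der Geschwindigkeit ergibt die Beschleunigung: a(t) = -28·sin(2·t). Mit a(t) = -28·sin(2·t) und Einsetzen von t = pi, finden wir a = 0.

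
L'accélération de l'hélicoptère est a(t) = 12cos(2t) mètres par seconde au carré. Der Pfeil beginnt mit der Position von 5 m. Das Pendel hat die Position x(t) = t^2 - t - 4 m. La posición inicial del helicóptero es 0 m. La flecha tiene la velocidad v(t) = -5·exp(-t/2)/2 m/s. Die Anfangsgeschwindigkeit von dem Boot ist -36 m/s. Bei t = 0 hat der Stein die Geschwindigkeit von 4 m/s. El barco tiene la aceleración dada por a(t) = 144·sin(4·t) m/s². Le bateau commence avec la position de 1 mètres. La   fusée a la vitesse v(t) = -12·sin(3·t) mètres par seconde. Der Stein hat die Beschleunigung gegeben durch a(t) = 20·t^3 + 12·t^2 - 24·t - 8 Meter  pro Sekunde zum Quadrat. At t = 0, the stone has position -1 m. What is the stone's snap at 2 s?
To solve this, we need to take 2 derivatives of our acceleration equation a(t) = 20·t^3 + 12·t^2 - 24·t - 8. The derivative of acceleration gives jerk: j(t) = 60·t^2 + 24·t - 24. The derivative of jerk gives snap: s(t) = 120·t + 24. From the given snap equation s(t) = 120·t + 24, we substitute t = 2 to get s = 264.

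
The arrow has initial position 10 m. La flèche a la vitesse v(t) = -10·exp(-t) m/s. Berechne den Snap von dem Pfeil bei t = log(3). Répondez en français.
Pour résoudre ceci, nous devons prendre 3 dérivées de notre équation de la vitesse v(t) = -10·exp(-t). En dérivant la vitesse, nous obtenons l'accélération: a(t) = 10·exp(-t). En dérivant l'accélération, nous obtenons le jerk: j(t) = -10·exp(-t). La dérivée du jerk donne le snap: s(t) = 10·exp(-t). Nous avons le snap s(t) = 10·exp(-t). En substituant t = log(3): s(log(3)) = 10/3.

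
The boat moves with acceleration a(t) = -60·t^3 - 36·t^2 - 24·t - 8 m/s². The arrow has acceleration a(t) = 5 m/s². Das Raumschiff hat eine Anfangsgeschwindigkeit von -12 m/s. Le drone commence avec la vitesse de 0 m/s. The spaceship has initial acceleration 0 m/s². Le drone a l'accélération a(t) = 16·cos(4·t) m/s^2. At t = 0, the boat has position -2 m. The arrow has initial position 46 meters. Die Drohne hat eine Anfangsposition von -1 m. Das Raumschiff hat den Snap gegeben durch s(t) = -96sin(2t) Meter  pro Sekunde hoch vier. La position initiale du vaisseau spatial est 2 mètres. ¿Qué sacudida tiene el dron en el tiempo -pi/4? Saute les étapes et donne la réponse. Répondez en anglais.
The jerk at t = -pi/4 is j = 0.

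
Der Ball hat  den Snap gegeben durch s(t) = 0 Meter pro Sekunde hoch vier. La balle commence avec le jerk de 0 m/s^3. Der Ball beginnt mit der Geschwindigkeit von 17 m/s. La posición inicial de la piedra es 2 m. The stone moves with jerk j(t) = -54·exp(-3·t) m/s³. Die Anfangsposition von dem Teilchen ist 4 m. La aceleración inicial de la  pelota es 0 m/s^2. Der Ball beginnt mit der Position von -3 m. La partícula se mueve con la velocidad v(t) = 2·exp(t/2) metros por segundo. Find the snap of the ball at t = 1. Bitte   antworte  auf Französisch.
En utilisant s(t) = 0 et en substituant t = 1, nous trouvons s = 0.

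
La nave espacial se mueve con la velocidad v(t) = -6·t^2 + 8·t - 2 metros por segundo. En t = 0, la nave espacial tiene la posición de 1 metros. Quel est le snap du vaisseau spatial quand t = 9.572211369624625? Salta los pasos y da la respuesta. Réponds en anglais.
The snap at t = 9.572211369624625 is s = 0.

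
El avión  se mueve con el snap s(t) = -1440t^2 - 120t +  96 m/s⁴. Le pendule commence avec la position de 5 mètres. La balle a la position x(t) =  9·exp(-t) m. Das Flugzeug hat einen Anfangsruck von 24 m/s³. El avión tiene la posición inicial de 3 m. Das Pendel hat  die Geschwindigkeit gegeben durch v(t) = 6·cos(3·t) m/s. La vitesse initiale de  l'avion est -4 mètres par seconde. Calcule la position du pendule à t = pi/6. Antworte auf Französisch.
Nous devons trouver l'intégrale de notre équation de la vitesse v(t) = 6·cos(3·t) 1 fois. En prenant ∫v(t)dt et en appliquant x(0) = 5, nous trouvons x(t) = 2·sin(3·t) + 5. De l'équation de la position x(t) = 2·sin(3·t) + 5, nous substituons t = pi/6 pour obtenir x = 7.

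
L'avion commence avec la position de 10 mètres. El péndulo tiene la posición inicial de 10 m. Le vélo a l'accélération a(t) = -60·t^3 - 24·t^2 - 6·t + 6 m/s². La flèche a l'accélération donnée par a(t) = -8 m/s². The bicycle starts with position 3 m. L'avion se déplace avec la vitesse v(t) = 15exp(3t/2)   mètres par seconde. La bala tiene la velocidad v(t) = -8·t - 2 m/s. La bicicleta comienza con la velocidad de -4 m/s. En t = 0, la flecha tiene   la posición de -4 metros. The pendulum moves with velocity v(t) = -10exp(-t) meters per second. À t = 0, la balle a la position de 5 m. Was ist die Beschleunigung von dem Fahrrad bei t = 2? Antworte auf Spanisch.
Tenemos la aceleración a(t) = -60·t^3 - 24·t^2 - 6·t + 6. Sustituyendo t = 2: a(2) = -582.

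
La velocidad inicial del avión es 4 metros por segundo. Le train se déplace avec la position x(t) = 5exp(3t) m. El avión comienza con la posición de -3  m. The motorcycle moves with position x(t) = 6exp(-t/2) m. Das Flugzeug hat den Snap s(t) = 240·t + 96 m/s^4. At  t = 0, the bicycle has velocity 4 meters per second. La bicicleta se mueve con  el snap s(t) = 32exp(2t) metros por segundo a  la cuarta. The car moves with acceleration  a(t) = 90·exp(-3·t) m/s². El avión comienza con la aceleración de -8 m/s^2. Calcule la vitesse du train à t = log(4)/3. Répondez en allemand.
Ausgehend von der Position x(t) = 5·exp(3·t), nehmen wir 1 Ableitung. Durch Ableiten von der Position erhalten wir die Geschwindigkeit: v(t) = 15·exp(3·t). Mit v(t) = 15·exp(3·t) und Einsetzen von t = log(4)/3, finden wir v = 60.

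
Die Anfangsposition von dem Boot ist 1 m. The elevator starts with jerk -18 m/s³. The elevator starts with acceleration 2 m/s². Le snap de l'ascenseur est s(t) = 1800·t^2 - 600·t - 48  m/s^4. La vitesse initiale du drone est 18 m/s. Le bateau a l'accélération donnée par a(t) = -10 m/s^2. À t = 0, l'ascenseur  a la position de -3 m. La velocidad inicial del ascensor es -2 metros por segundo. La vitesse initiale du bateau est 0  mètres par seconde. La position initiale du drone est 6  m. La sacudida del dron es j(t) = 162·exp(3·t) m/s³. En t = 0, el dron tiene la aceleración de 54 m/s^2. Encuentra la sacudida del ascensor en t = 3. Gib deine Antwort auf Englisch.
To find the answer, we compute 1 integral of s(t) = 1800·t^2 - 600·t - 48. Integrating snap and using the initial condition j(0) = -18, we get j(t) = 600·t^3 - 300·t^2 - 48·t - 18. We have jerk j(t) = 600·t^3 - 300·t^2 - 48·t - 18. Substituting t = 3: j(3) = 13338.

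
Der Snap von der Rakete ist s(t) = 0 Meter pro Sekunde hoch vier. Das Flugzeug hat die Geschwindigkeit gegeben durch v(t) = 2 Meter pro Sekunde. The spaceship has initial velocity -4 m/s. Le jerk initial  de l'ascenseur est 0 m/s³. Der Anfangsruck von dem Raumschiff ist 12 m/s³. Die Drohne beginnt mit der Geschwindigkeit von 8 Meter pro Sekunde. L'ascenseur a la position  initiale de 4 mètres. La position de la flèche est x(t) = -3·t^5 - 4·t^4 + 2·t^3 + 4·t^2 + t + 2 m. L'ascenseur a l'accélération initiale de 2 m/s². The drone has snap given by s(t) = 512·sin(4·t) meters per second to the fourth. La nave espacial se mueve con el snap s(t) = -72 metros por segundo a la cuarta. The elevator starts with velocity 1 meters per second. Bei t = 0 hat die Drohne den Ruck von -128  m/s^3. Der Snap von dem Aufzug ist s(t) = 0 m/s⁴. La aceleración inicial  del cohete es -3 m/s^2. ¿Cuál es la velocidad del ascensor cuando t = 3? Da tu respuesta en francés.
En partant du snap s(t) = 0, nous prenons 3 intégrales. En prenant ∫s(t)dt et en appliquant j(0) = 0, nous trouvons j(t) = 0. L'intégrale du jerk, avec a(0) = 2, donne l'accélération: a(t) = 2. En intégrant l'accélération et en utilisant la condition initiale v(0) = 1, nous obtenons v(t) = 2·t + 1. Nous avons la vitesse v(t) = 2·t + 1. En substituant t = 3: v(3) = 7.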